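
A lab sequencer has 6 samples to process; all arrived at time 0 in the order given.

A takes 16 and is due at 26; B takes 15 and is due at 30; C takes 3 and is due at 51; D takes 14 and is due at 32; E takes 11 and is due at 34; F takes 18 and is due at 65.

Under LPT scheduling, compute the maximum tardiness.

LPT (decreasing processing time): F A B D E C.
F: 0→18, due 65, tardiness 0
A: 18→34, due 26, tardiness 8
B: 34→49, due 30, tardiness 19
D: 49→63, due 32, tardiness 31
E: 63→74, due 34, tardiness 40
C: 74→77, due 51, tardiness 26
Maximum = 40.

40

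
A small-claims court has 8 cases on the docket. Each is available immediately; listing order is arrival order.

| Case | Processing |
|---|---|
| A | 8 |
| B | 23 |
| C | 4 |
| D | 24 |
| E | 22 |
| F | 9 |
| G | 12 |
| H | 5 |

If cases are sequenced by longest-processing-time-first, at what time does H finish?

103

LPT (decreasing processing time): D B E G F A H C.
D: 0→24
B: 24→47
E: 47→69
G: 69→81
F: 81→90
A: 90→98
H: 98→103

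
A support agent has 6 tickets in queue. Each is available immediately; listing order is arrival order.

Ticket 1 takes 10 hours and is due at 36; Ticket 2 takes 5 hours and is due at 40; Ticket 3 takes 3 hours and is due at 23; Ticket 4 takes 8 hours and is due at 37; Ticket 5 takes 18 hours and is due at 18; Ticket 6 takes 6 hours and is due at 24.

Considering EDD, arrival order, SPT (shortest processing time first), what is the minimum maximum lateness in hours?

10

EDD (increasing due date): Ticket 5 Ticket 3 Ticket 6 Ticket 1 Ticket 4 Ticket 2.
Ticket 5: 0→18, due 18, lateness 0
Ticket 3: 18→21, due 23, lateness -2
Ticket 6: 21→27, due 24, lateness 3
Ticket 1: 27→37, due 36, lateness 1
Ticket 4: 37→45, due 37, lateness 8
Ticket 2: 45→50, due 40, lateness 10
Maximum = 10.
FIFO (arrival order): Ticket 1 Ticket 2 Ticket 3 Ticket 4 Ticket 5 Ticket 6.
Ticket 1: 0→10, due 36, lateness -26
Ticket 2: 10→15, due 40, lateness -25
Ticket 3: 15→18, due 23, lateness -5
Ticket 4: 18→26, due 37, lateness -11
Ticket 5: 26→44, due 18, lateness 26
Ticket 6: 44→50, due 24, lateness 26
Maximum = 26.
SPT (increasing processing time): Ticket 3 Ticket 2 Ticket 6 Ticket 4 Ticket 1 Ticket 5.
Ticket 3: 0→3, due 23, lateness -20
Ticket 2: 3→8, due 40, lateness -32
Ticket 6: 8→14, due 24, lateness -10
Ticket 4: 14→22, due 37, lateness -15
Ticket 1: 22→32, due 36, lateness -4
Ticket 5: 32→50, due 18, lateness 32
Maximum = 32.
EDD 10, FIFO 26, SPT 32 → minimum 10.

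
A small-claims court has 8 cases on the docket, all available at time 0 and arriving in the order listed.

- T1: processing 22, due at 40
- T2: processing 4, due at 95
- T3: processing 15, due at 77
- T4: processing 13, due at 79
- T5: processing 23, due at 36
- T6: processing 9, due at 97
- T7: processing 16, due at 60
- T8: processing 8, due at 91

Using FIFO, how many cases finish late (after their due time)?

FIFO (arrival order): T1 T2 T3 T4 T5 T6 T7 T8.
T1: 0→22, due 40, tardiness 0
T2: 22→26, due 95, tardiness 0
T3: 26→41, due 77, tardiness 0
T4: 41→54, due 79, tardiness 0
T5: 54→77, due 36, tardiness 41
T6: 77→86, due 97, tardiness 0
T7: 86→102, due 60, tardiness 42
T8: 102→110, due 91, tardiness 19
Late cases: 3.

3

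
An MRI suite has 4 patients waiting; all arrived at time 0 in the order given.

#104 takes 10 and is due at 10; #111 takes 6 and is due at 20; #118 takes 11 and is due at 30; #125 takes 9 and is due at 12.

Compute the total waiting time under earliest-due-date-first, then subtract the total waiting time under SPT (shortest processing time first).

EDD (increasing due date): #104 #125 #111 #118.
#104: waits 0, runs 0→10
#125: waits 10, runs 10→19
#111: waits 19, runs 19→25
#118: waits 25, runs 25→36
Sum = 0+10+19+25 = 54.
SPT (increasing processing time): #111 #125 #104 #118.
#111: waits 0, runs 0→6
#125: waits 6, runs 6→15
#104: waits 15, runs 15→25
#118: waits 25, runs 25→36
Sum = 0+6+15+25 = 46.
Difference = 54 − 46 = 8.

8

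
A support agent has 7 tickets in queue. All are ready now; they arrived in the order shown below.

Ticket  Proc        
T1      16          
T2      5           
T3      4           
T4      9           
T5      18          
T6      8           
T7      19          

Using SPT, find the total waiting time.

SPT (increasing processing time): T3 T2 T6 T4 T1 T5 T7.
T3: waits 0, runs 0→4
T2: waits 4, runs 4→9
T6: waits 9, runs 9→17
T4: waits 17, runs 17→26
T1: waits 26, runs 26→42
T5: waits 42, runs 42→60
T7: waits 60, runs 60→79
Sum = 0+4+9+17+26+42+60 = 158.

158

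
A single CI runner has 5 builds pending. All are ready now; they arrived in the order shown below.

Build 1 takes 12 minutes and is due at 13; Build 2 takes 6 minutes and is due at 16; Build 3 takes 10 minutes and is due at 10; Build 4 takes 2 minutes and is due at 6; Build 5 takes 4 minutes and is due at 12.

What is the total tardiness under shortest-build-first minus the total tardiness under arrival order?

-33

SPT (increasing processing time): Build 4 Build 5 Build 2 Build 3 Build 1.
Build 4: 0→2, due 6, tardiness 0
Build 5: 2→6, due 12, tardiness 0
Build 2: 6→12, due 16, tardiness 0
Build 3: 12→22, due 10, tardiness 12
Build 1: 22→34, due 13, tardiness 21
Sum = 0+0+0+12+21 = 33.
FIFO (arrival order): Build 1 Build 2 Build 3 Build 4 Build 5.
Build 1: 0→12, due 13, tardiness 0
Build 2: 12→18, due 16, tardiness 2
Build 3: 18→28, due 10, tardiness 18
Build 4: 28→30, due 6, tardiness 24
Build 5: 30→34, due 12, tardiness 22
Sum = 0+2+18+24+22 = 66.
Difference = 33 − 66 = -33.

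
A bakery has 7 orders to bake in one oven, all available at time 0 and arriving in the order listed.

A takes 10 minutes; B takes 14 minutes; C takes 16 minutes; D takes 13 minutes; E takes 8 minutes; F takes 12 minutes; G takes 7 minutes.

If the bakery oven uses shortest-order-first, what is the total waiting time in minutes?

SPT (increasing processing time): G E A F D B C.
G: waits 0, runs 0→7
E: waits 7, runs 7→15
A: waits 15, runs 15→25
F: waits 25, runs 25→37
D: waits 37, runs 37→50
B: waits 50, runs 50→64
C: waits 64, runs 64→80
Sum = 0+7+15+25+37+50+64 = 198.

198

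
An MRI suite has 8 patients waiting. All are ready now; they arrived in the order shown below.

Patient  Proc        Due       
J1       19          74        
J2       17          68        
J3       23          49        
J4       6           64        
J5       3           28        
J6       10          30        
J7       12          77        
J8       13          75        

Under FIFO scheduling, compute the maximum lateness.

FIFO (arrival order): J1 J2 J3 J4 J5 J6 J7 J8.
J1: 0→19, due 74, lateness -55
J2: 19→36, due 68, lateness -32
J3: 36→59, due 49, lateness 10
J4: 59→65, due 64, lateness 1
J5: 65→68, due 28, lateness 40
J6: 68→78, due 30, lateness 48
J7: 78→90, due 77, lateness 13
J8: 90→103, due 75, lateness 28
Maximum = 48.

48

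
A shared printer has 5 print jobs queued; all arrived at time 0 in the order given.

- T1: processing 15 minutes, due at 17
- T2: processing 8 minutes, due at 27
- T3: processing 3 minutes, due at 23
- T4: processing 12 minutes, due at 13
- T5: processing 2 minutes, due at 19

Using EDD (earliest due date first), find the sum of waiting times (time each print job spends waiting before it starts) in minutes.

EDD (increasing due date): T4 T1 T5 T3 T2.
T4: waits 0, runs 0→12
T1: waits 12, runs 12→27
T5: waits 27, runs 27→29
T3: waits 29, runs 29→32
T2: waits 32, runs 32→40
Sum = 0+12+27+29+32 = 100.

100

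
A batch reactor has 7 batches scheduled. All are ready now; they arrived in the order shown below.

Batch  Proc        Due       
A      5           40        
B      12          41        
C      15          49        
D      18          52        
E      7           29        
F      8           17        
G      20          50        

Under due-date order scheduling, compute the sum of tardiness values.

50

EDD (increasing due date): F E A B C G D.
F: 0→8, due 17, tardiness 0
E: 8→15, due 29, tardiness 0
A: 15→20, due 40, tardiness 0
B: 20→32, due 41, tardiness 0
C: 32→47, due 49, tardiness 0
G: 47→67, due 50, tardiness 17
D: 67→85, due 52, tardiness 33
Sum = 0+0+0+0+0+17+33 = 50.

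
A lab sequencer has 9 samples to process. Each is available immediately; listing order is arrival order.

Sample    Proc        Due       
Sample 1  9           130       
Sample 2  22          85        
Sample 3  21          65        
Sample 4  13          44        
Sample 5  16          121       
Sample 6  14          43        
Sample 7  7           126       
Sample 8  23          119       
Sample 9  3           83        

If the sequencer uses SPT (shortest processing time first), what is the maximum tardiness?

20

SPT (increasing processing time): Sample 9 Sample 7 Sample 1 Sample 4 Sample 6 Sample 5 Sample 3 Sample 2 Sample 8.
Sample 9: 0→3, due 83, tardiness 0
Sample 7: 3→10, due 126, tardiness 0
Sample 1: 10→19, due 130, tardiness 0
Sample 4: 19→32, due 44, tardiness 0
Sample 6: 32→46, due 43, tardiness 3
Sample 5: 46→62, due 121, tardiness 0
Sample 3: 62→83, due 65, tardiness 18
Sample 2: 83→105, due 85, tardiness 20
Sample 8: 105→128, due 119, tardiness 9
Maximum = 20.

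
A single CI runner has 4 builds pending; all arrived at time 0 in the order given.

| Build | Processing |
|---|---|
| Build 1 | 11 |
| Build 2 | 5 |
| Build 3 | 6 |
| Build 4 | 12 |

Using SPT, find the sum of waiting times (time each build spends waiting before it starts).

SPT (increasing processing time): Build 2 Build 3 Build 1 Build 4.
Build 2: waits 0, runs 0→5
Build 3: waits 5, runs 5→11
Build 1: waits 11, runs 11→22
Build 4: waits 22, runs 22→34
Sum = 0+5+11+22 = 38.

38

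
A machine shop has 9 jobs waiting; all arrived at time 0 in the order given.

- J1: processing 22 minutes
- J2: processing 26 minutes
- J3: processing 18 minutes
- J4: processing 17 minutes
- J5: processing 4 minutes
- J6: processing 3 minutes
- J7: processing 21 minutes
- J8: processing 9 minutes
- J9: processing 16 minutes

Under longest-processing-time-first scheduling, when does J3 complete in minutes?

LPT (decreasing processing time): J2 J1 J7 J3 J4 J9 J8 J5 J6.
J2: 0→26
J1: 26→48
J7: 48→69
J3: 69→87

87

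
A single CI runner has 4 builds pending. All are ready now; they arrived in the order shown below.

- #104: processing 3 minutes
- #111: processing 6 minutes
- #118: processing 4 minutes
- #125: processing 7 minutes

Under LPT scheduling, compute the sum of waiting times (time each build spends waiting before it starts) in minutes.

37

LPT (decreasing processing time): #125 #111 #118 #104.
#125: waits 0, runs 0→7
#111: waits 7, runs 7→13
#118: waits 13, runs 13→17
#104: waits 17, runs 17→20
Sum = 0+7+13+17 = 37.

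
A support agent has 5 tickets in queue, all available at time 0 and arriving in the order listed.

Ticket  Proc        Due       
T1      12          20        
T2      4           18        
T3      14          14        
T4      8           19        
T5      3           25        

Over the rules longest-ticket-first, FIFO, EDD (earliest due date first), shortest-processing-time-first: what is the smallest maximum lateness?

LPT (decreasing processing time): T3 T1 T4 T2 T5.
T3: 0→14, due 14, lateness 0
T1: 14→26, due 20, lateness 6
T4: 26→34, due 19, lateness 15
T2: 34→38, due 18, lateness 20
T5: 38→41, due 25, lateness 16
Maximum = 20.
FIFO (arrival order): T1 T2 T3 T4 T5.
T1: 0→12, due 20, lateness -8
T2: 12→16, due 18, lateness -2
T3: 16→30, due 14, lateness 16
T4: 30→38, due 19, lateness 19
T5: 38→41, due 25, lateness 16
Maximum = 19.
EDD (increasing due date): T3 T2 T4 T1 T5.
T3: 0→14, due 14, lateness 0
T2: 14→18, due 18, lateness 0
T4: 18→26, due 19, lateness 7
T1: 26→38, due 20, lateness 18
T5: 38→41, due 25, lateness 16
Maximum = 18.
SPT (increasing processing time): T5 T2 T4 T1 T3.
T5: 0→3, due 25, lateness -22
T2: 3→7, due 18, lateness -11
T4: 7→15, due 19, lateness -4
T1: 15→27, due 20, lateness 7
T3: 27→41, due 14, lateness 27
Maximum = 27.
LPT 20, FIFO 19, EDD 18, SPT 27 → minimum 18.

18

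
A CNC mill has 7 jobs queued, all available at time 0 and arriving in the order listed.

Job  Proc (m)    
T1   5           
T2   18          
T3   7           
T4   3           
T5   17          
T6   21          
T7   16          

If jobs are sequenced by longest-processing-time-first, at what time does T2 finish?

LPT (decreasing processing time): T6 T2 T5 T7 T3 T1 T4.
T6: 0→21
T2: 21→39

39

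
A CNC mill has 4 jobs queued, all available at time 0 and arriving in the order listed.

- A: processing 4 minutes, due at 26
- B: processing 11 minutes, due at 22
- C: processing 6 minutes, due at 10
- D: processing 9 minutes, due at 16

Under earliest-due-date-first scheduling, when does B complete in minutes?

26

EDD (increasing due date): C D B A.
C: 0→6
D: 6→15
B: 15→26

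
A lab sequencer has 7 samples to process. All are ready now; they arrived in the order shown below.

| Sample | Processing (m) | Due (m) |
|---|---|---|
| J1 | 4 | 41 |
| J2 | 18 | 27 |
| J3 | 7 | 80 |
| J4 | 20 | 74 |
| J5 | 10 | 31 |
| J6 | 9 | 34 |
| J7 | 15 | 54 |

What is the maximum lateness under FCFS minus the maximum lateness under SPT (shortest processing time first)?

-2

FIFO (arrival order): J1 J2 J3 J4 J5 J6 J7.
J1: 0→4, due 41, lateness -37
J2: 4→22, due 27, lateness -5
J3: 22→29, due 80, lateness -51
J4: 29→49, due 74, lateness -25
J5: 49→59, due 31, lateness 28
J6: 59→68, due 34, lateness 34
J7: 68→83, due 54, lateness 29
Maximum = 34.
SPT (increasing processing time): J1 J3 J6 J5 J7 J2 J4.
J1: 0→4, due 41, lateness -37
J3: 4→11, due 80, lateness -69
J6: 11→20, due 34, lateness -14
J5: 20→30, due 31, lateness -1
J7: 30→45, due 54, lateness -9
J2: 45→63, due 27, lateness 36
J4: 63→83, due 74, lateness 9
Maximum = 36.
Difference = 34 − 36 = -2.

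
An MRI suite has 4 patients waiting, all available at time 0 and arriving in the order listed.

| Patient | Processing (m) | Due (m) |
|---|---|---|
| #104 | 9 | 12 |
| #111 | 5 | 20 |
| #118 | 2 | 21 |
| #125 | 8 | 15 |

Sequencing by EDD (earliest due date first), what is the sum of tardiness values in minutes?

EDD (increasing due date): #104 #125 #111 #118.
#104: 0→9, due 12, tardiness 0
#125: 9→17, due 15, tardiness 2
#111: 17→22, due 20, tardiness 2
#118: 22→24, due 21, tardiness 3
Sum = 0+2+2+3 = 7.

7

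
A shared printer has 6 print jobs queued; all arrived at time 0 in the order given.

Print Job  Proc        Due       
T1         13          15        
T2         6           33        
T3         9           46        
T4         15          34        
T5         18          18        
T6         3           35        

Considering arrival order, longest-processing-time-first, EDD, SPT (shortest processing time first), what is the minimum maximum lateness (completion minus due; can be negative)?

FIFO (arrival order): T1 T2 T3 T4 T5 T6.
T1: 0→13, due 15, lateness -2
T2: 13→19, due 33, lateness -14
T3: 19→28, due 46, lateness -18
T4: 28→43, due 34, lateness 9
T5: 43→61, due 18, lateness 43
T6: 61→64, due 35, lateness 29
Maximum = 43.
LPT (decreasing processing time): T5 T4 T1 T3 T2 T6.
T5: 0→18, due 18, lateness 0
T4: 18→33, due 34, lateness -1
T1: 33→46, due 15, lateness 31
T3: 46→55, due 46, lateness 9
T2: 55→61, due 33, lateness 28
T6: 61→64, due 35, lateness 29
Maximum = 31.
EDD (increasing due date): T1 T5 T2 T4 T6 T3.
T1: 0→13, due 15, lateness -2
T5: 13→31, due 18, lateness 13
T2: 31→37, due 33, lateness 4
T4: 37→52, due 34, lateness 18
T6: 52→55, due 35, lateness 20
T3: 55→64, due 46, lateness 18
Maximum = 20.
SPT (increasing processing time): T6 T2 T3 T1 T4 T5.
T6: 0→3, due 35, lateness -32
T2: 3→9, due 33, lateness -24
T3: 9→18, due 46, lateness -28
T1: 18→31, due 15, lateness 16
T4: 31→46, due 34, lateness 12
T5: 46→64, due 18, lateness 46
Maximum = 46.
FIFO 43, LPT 31, EDD 20, SPT 46 → minimum 20.

20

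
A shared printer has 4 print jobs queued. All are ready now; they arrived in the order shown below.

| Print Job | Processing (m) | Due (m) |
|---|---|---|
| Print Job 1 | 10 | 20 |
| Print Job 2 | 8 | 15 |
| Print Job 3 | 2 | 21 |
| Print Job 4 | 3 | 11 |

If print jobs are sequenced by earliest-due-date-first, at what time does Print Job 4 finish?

3

EDD (increasing due date): Print Job 4 Print Job 2 Print Job 1 Print Job 3.
Print Job 4: 0→3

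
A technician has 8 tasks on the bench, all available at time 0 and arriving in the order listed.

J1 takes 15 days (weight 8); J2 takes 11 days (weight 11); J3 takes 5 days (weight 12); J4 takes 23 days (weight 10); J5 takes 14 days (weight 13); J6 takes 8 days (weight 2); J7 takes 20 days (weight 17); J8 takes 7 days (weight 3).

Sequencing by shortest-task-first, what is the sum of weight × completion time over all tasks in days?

3932

SPT (increasing processing time): J3 J8 J6 J2 J5 J1 J7 J4.
J3: finishes 5, weight 12, w·C = 60
J8: finishes 12, weight 3, w·C = 36
J6: finishes 20, weight 2, w·C = 40
J2: finishes 31, weight 11, w·C = 341
J5: finishes 45, weight 13, w·C = 585
J1: finishes 60, weight 8, w·C = 480
J7: finishes 80, weight 17, w·C = 1360
J4: finishes 103, weight 10, w·C = 1030
Sum = 60+36+40+341+585+480+1360+1030 = 3932.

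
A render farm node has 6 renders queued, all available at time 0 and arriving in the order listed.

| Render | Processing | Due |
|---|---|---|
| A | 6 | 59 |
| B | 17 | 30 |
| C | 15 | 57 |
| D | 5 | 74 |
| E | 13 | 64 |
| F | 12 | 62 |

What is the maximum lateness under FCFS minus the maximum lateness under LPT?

FIFO (arrival order): A B C D E F.
A: 0→6, due 59, lateness -53
B: 6→23, due 30, lateness -7
C: 23→38, due 57, lateness -19
D: 38→43, due 74, lateness -31
E: 43→56, due 64, lateness -8
F: 56→68, due 62, lateness 6
Maximum = 6.
LPT (decreasing processing time): B C E F A D.
B: 0→17, due 30, lateness -13
C: 17→32, due 57, lateness -25
E: 32→45, due 64, lateness -19
F: 45→57, due 62, lateness -5
A: 57→63, due 59, lateness 4
D: 63→68, due 74, lateness -6
Maximum = 4.
Difference = 6 − 4 = 2.

2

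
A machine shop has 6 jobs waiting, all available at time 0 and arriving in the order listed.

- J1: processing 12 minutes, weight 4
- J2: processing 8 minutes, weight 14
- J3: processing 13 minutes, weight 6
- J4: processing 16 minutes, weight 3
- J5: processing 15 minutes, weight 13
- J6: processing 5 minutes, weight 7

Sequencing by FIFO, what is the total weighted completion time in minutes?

1988

FIFO (arrival order): J1 J2 J3 J4 J5 J6.
J1: finishes 12, weight 4, w·C = 48
J2: finishes 20, weight 14, w·C = 280
J3: finishes 33, weight 6, w·C = 198
J4: finishes 49, weight 3, w·C = 147
J5: finishes 64, weight 13, w·C = 832
J6: finishes 69, weight 7, w·C = 483
Sum = 48+280+198+147+832+483 = 1988.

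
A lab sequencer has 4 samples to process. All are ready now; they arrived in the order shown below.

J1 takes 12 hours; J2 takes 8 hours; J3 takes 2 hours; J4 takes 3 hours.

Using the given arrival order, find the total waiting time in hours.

FIFO (arrival order): J1 J2 J3 J4.
J1: waits 0, runs 0→12
J2: waits 12, runs 12→20
J3: waits 20, runs 20→22
J4: waits 22, runs 22→25
Sum = 0+12+20+22 = 54.

54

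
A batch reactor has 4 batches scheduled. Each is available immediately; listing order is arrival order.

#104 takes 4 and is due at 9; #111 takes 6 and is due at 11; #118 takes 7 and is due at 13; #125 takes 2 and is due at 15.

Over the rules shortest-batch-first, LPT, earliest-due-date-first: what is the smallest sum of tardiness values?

7

SPT (increasing processing time): #125 #104 #111 #118.
#125: 0→2, due 15, tardiness 0
#104: 2→6, due 9, tardiness 0
#111: 6→12, due 11, tardiness 1
#118: 12→19, due 13, tardiness 6
Sum = 0+0+1+6 = 7.
LPT (decreasing processing time): #118 #111 #104 #125.
#118: 0→7, due 13, tardiness 0
#111: 7→13, due 11, tardiness 2
#104: 13→17, due 9, tardiness 8
#125: 17→19, due 15, tardiness 4
Sum = 0+2+8+4 = 14.
EDD (increasing due date): #104 #111 #118 #125.
#104: 0→4, due 9, tardiness 0
#111: 4→10, due 11, tardiness 0
#118: 10→17, due 13, tardiness 4
#125: 17→19, due 15, tardiness 4
Sum = 0+0+4+4 = 8.
SPT 7, LPT 14, EDD 8 → minimum 7.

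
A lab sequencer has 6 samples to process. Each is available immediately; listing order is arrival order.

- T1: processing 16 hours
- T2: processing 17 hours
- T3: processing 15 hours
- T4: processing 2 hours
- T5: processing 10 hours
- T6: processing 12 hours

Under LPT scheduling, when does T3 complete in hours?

48

LPT (decreasing processing time): T2 T1 T3 T6 T5 T4.
T2: 0→17
T1: 17→33
T3: 33→48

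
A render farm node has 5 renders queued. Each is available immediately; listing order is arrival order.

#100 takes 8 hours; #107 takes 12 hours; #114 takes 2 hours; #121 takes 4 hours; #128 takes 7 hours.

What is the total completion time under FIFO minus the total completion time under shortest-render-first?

34

FIFO (arrival order): #100 #107 #114 #121 #128.
#100: 0→8
#107: 8→20
#114: 20→22
#121: 22→26
#128: 26→33
Sum = 8+20+22+26+33 = 109.
SPT (increasing processing time): #114 #121 #128 #100 #107.
#114: 0→2
#121: 2→6
#128: 6→13
#100: 13→21
#107: 21→33
Sum = 2+6+13+21+33 = 75.
Difference = 109 − 75 = 34.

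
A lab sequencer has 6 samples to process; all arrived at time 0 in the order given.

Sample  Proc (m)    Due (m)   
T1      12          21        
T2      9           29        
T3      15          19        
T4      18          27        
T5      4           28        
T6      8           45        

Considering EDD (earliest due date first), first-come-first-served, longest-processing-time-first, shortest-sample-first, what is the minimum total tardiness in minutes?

80

EDD (increasing due date): T3 T1 T4 T5 T2 T6.
T3: 0→15, due 19, tardiness 0
T1: 15→27, due 21, tardiness 6
T4: 27→45, due 27, tardiness 18
T5: 45→49, due 28, tardiness 21
T2: 49→58, due 29, tardiness 29
T6: 58→66, due 45, tardiness 21
Sum = 0+6+18+21+29+21 = 95.
FIFO (arrival order): T1 T2 T3 T4 T5 T6.
T1: 0→12, due 21, tardiness 0
T2: 12→21, due 29, tardiness 0
T3: 21→36, due 19, tardiness 17
T4: 36→54, due 27, tardiness 27
T5: 54→58, due 28, tardiness 30
T6: 58→66, due 45, tardiness 21
Sum = 0+0+17+27+30+21 = 95.
LPT (decreasing processing time): T4 T3 T1 T2 T6 T5.
T4: 0→18, due 27, tardiness 0
T3: 18→33, due 19, tardiness 14
T1: 33→45, due 21, tardiness 24
T2: 45→54, due 29, tardiness 25
T6: 54→62, due 45, tardiness 17
T5: 62→66, due 28, tardiness 38
Sum = 0+14+24+25+17+38 = 118.
SPT (increasing processing time): T5 T6 T2 T1 T3 T4.
T5: 0→4, due 28, tardiness 0
T6: 4→12, due 45, tardiness 0
T2: 12→21, due 29, tardiness 0
T1: 21→33, due 21, tardiness 12
T3: 33→48, due 19, tardiness 29
T4: 48→66, due 27, tardiness 39
Sum = 0+0+0+12+29+39 = 80.
EDD 95, FIFO 95, LPT 118, SPT 80 → minimum 80.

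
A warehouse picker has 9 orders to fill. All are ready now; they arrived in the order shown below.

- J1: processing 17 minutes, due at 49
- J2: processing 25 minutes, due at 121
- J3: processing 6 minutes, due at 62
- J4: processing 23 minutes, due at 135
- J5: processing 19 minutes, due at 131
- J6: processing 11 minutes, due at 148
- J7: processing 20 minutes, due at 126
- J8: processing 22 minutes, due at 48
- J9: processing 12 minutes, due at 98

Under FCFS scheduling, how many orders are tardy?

2

FIFO (arrival order): J1 J2 J3 J4 J5 J6 J7 J8 J9.
J1: 0→17, due 49, tardiness 0
J2: 17→42, due 121, tardiness 0
J3: 42→48, due 62, tardiness 0
J4: 48→71, due 135, tardiness 0
J5: 71→90, due 131, tardiness 0
J6: 90→101, due 148, tardiness 0
J7: 101→121, due 126, tardiness 0
J8: 121→143, due 48, tardiness 95
J9: 143→155, due 98, tardiness 57
Late orders: 2.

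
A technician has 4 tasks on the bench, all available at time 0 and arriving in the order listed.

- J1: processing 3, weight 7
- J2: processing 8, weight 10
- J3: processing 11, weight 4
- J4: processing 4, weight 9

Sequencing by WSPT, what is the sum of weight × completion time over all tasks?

WSPT (decreasing weight/processing-time ratio): J1 J4 J2 J3.
J1: finishes 3, weight 7, w·C = 21
J4: finishes 7, weight 9, w·C = 63
J2: finishes 15, weight 10, w·C = 150
J3: finishes 26, weight 4, w·C = 104
Sum = 21+63+150+104 = 338.

338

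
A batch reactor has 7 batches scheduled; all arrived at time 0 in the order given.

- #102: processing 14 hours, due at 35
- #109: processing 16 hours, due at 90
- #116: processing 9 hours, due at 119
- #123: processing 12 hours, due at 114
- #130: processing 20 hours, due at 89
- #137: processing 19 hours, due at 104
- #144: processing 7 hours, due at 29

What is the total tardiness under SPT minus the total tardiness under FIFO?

SPT (increasing processing time): #144 #116 #123 #102 #109 #137 #130.
#144: 0→7, due 29, tardiness 0
#116: 7→16, due 119, tardiness 0
#123: 16→28, due 114, tardiness 0
#102: 28→42, due 35, tardiness 7
#109: 42→58, due 90, tardiness 0
#137: 58→77, due 104, tardiness 0
#130: 77→97, due 89, tardiness 8
Sum = 0+0+0+7+0+0+8 = 15.
FIFO (arrival order): #102 #109 #116 #123 #130 #137 #144.
#102: 0→14, due 35, tardiness 0
#109: 14→30, due 90, tardiness 0
#116: 30→39, due 119, tardiness 0
#123: 39→51, due 114, tardiness 0
#130: 51→71, due 89, tardiness 0
#137: 71→90, due 104, tardiness 0
#144: 90→97, due 29, tardiness 68
Sum = 0+0+0+0+0+0+68 = 68.
Difference = 15 − 68 = -53.

-53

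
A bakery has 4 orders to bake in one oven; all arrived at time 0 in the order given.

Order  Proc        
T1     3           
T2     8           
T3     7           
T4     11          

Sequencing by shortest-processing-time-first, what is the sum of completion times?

SPT (increasing processing time): T1 T3 T2 T4.
T1: 0→3
T3: 3→10
T2: 10→18
T4: 18→29
Sum = 3+10+18+29 = 60.

60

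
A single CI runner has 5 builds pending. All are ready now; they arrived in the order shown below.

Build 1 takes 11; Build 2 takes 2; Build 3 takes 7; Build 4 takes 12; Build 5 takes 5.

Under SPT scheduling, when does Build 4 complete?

SPT (increasing processing time): Build 2 Build 5 Build 3 Build 1 Build 4.
Build 2: 0→2
Build 5: 2→7
Build 3: 7→14
Build 1: 14→25
Build 4: 25→37

37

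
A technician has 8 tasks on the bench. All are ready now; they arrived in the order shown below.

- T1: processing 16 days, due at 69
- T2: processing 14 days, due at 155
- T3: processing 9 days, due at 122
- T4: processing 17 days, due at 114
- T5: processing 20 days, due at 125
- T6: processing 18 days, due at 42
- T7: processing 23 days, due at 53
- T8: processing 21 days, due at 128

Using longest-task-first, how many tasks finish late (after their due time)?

3

LPT (decreasing processing time): T7 T8 T5 T6 T4 T1 T2 T3.
T7: 0→23, due 53, tardiness 0
T8: 23→44, due 128, tardiness 0
T5: 44→64, due 125, tardiness 0
T6: 64→82, due 42, tardiness 40
T4: 82→99, due 114, tardiness 0
T1: 99→115, due 69, tardiness 46
T2: 115→129, due 155, tardiness 0
T3: 129→138, due 122, tardiness 16
Late tasks: 3.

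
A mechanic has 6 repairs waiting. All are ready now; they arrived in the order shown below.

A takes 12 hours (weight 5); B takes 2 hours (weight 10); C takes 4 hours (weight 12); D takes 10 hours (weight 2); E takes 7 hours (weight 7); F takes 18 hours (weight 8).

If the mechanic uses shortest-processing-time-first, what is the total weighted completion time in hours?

828

SPT (increasing processing time): B C E D A F.
B: finishes 2, weight 10, w·C = 20
C: finishes 6, weight 12, w·C = 72
E: finishes 13, weight 7, w·C = 91
D: finishes 23, weight 2, w·C = 46
A: finishes 35, weight 5, w·C = 175
F: finishes 53, weight 8, w·C = 424
Sum = 20+72+91+46+175+424 = 828.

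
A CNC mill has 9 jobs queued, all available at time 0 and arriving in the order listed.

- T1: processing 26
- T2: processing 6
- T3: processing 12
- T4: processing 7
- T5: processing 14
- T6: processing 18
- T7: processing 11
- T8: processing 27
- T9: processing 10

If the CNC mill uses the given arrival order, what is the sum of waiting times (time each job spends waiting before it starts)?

516

FIFO (arrival order): T1 T2 T3 T4 T5 T6 T7 T8 T9.
T1: waits 0, runs 0→26
T2: waits 26, runs 26→32
T3: waits 32, runs 32→44
T4: waits 44, runs 44→51
T5: waits 51, runs 51→65
T6: waits 65, runs 65→83
T7: waits 83, runs 83→94
T8: waits 94, runs 94→121
T9: waits 121, runs 121→131
Sum = 0+26+32+44+51+65+83+94+121 = 516.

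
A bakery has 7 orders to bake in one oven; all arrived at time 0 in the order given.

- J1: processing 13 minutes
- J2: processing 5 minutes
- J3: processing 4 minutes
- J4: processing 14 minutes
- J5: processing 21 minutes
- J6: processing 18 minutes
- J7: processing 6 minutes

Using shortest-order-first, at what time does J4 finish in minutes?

SPT (increasing processing time): J3 J2 J7 J1 J4 J6 J5.
J3: 0→4
J2: 4→9
J7: 9→15
J1: 15→28
J4: 28→42

42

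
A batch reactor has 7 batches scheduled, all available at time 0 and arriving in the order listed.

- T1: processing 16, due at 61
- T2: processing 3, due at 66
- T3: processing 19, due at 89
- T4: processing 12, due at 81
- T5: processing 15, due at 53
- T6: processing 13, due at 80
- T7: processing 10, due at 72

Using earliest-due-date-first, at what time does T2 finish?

EDD (increasing due date): T5 T1 T2 T7 T6 T4 T3.
T5: 0→15
T1: 15→31
T2: 31→34

34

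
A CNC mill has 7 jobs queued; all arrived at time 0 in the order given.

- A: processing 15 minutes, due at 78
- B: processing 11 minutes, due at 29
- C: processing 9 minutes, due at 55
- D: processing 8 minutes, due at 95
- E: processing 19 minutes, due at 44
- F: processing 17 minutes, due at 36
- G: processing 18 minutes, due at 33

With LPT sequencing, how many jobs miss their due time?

LPT (decreasing processing time): E G F A B C D.
E: 0→19, due 44, tardiness 0
G: 19→37, due 33, tardiness 4
F: 37→54, due 36, tardiness 18
A: 54→69, due 78, tardiness 0
B: 69→80, due 29, tardiness 51
C: 80→89, due 55, tardiness 34
D: 89→97, due 95, tardiness 2
Late jobs: 5.

5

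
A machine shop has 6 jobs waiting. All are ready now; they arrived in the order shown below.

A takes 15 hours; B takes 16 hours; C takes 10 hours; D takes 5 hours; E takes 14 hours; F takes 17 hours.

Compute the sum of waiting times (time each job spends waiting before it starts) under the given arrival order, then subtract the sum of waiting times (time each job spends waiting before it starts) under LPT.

FIFO (arrival order): A B C D E F.
A: waits 0, runs 0→15
B: waits 15, runs 15→31
C: waits 31, runs 31→41
D: waits 41, runs 41→46
E: waits 46, runs 46→60
F: waits 60, runs 60→77
Sum = 0+15+31+41+46+60 = 193.
LPT (decreasing processing time): F B A E C D.
F: waits 0, runs 0→17
B: waits 17, runs 17→33
A: waits 33, runs 33→48
E: waits 48, runs 48→62
C: waits 62, runs 62→72
D: waits 72, runs 72→77
Sum = 0+17+33+48+62+72 = 232.
Difference = 193 − 232 = -39.

-39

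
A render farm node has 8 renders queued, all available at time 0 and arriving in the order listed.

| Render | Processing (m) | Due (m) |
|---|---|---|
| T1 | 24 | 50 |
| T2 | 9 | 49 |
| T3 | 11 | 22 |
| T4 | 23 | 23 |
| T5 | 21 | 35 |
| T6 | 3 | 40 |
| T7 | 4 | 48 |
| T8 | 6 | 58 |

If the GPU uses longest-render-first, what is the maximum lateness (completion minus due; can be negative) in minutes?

61

LPT (decreasing processing time): T1 T4 T5 T3 T2 T8 T7 T6.
T1: 0→24, due 50, lateness -26
T4: 24→47, due 23, lateness 24
T5: 47→68, due 35, lateness 33
T3: 68→79, due 22, lateness 57
T2: 79→88, due 49, lateness 39
T8: 88→94, due 58, lateness 36
T7: 94→98, due 48, lateness 50
T6: 98→101, due 40, lateness 61
Maximum = 61.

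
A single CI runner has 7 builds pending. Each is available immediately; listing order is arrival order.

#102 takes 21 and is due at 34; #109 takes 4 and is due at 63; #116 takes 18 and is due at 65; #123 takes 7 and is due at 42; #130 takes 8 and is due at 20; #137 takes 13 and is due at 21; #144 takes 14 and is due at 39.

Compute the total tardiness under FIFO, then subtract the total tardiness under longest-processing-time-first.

-32

FIFO (arrival order): #102 #109 #116 #123 #130 #137 #144.
#102: 0→21, due 34, tardiness 0
#109: 21→25, due 63, tardiness 0
#116: 25→43, due 65, tardiness 0
#123: 43→50, due 42, tardiness 8
#130: 50→58, due 20, tardiness 38
#137: 58→71, due 21, tardiness 50
#144: 71→85, due 39, tardiness 46
Sum = 0+0+0+8+38+50+46 = 142.
LPT (decreasing processing time): #102 #116 #144 #137 #130 #123 #109.
#102: 0→21, due 34, tardiness 0
#116: 21→39, due 65, tardiness 0
#144: 39→53, due 39, tardiness 14
#137: 53→66, due 21, tardiness 45
#130: 66→74, due 20, tardiness 54
#123: 74→81, due 42, tardiness 39
#109: 81→85, due 63, tardiness 22
Sum = 0+0+14+45+54+39+22 = 174.
Difference = 142 − 174 = -32.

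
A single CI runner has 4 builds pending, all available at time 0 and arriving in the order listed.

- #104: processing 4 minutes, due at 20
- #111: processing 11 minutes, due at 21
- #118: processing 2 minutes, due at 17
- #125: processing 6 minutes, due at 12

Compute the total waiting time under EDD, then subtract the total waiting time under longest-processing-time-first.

EDD (increasing due date): #125 #118 #104 #111.
#125: waits 0, runs 0→6
#118: waits 6, runs 6→8
#104: waits 8, runs 8→12
#111: waits 12, runs 12→23
Sum = 0+6+8+12 = 26.
LPT (decreasing processing time): #111 #125 #104 #118.
#111: waits 0, runs 0→11
#125: waits 11, runs 11→17
#104: waits 17, runs 17→21
#118: waits 21, runs 21→23
Sum = 0+11+17+21 = 49.
Difference = 26 − 49 = -23.

-23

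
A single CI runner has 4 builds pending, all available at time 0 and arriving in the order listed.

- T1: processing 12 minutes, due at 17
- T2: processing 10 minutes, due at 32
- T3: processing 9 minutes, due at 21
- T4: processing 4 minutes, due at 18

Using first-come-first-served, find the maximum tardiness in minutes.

17

FIFO (arrival order): T1 T2 T3 T4.
T1: 0→12, due 17, tardiness 0
T2: 12→22, due 32, tardiness 0
T3: 22→31, due 21, tardiness 10
T4: 31→35, due 18, tardiness 17
Maximum = 17.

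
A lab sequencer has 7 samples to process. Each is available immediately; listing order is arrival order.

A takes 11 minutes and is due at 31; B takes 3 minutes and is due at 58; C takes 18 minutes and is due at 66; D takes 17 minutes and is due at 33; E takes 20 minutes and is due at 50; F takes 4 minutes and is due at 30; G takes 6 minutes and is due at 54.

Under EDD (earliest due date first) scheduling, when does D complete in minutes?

EDD (increasing due date): F A D E G B C.
F: 0→4
A: 4→15
D: 15→32

32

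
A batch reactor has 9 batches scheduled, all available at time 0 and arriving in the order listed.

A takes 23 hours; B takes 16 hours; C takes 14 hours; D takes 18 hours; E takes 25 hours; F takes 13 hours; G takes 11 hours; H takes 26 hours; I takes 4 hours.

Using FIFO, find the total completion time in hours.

FIFO (arrival order): A B C D E F G H I.
A: 0→23
B: 23→39
C: 39→53
D: 53→71
E: 71→96
F: 96→109
G: 109→120
H: 120→146
I: 146→150
Sum = 23+39+53+71+96+109+120+146+150 = 807.

807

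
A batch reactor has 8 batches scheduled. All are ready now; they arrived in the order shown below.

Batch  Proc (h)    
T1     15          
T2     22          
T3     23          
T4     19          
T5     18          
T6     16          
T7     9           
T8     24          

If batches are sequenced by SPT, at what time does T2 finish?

99

SPT (increasing processing time): T7 T1 T6 T5 T4 T2 T3 T8.
T7: 0→9
T1: 9→24
T6: 24→40
T5: 40→58
T4: 58→77
T2: 77→99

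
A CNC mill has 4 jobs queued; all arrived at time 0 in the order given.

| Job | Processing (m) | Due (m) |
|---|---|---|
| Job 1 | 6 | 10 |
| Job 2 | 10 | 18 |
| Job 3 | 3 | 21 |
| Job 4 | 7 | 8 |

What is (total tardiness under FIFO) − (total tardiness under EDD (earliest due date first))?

5

FIFO (arrival order): Job 1 Job 2 Job 3 Job 4.
Job 1: 0→6, due 10, tardiness 0
Job 2: 6→16, due 18, tardiness 0
Job 3: 16→19, due 21, tardiness 0
Job 4: 19→26, due 8, tardiness 18
Sum = 0+0+0+18 = 18.
EDD (increasing due date): Job 4 Job 1 Job 2 Job 3.
Job 4: 0→7, due 8, tardiness 0
Job 1: 7→13, due 10, tardiness 3
Job 2: 13→23, due 18, tardiness 5
Job 3: 23→26, due 21, tardiness 5
Sum = 0+3+5+5 = 13.
Difference = 18 − 13 = 5.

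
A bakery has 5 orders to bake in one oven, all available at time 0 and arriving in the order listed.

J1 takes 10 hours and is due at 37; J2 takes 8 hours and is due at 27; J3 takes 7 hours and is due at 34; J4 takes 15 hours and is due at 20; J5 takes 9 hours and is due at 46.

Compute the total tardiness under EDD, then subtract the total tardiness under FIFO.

-17

EDD (increasing due date): J4 J2 J3 J1 J5.
J4: 0→15, due 20, tardiness 0
J2: 15→23, due 27, tardiness 0
J3: 23→30, due 34, tardiness 0
J1: 30→40, due 37, tardiness 3
J5: 40→49, due 46, tardiness 3
Sum = 0+0+0+3+3 = 6.
FIFO (arrival order): J1 J2 J3 J4 J5.
J1: 0→10, due 37, tardiness 0
J2: 10→18, due 27, tardiness 0
J3: 18→25, due 34, tardiness 0
J4: 25→40, due 20, tardiness 20
J5: 40→49, due 46, tardiness 3
Sum = 0+0+0+20+3 = 23.
Difference = 6 − 23 = -17.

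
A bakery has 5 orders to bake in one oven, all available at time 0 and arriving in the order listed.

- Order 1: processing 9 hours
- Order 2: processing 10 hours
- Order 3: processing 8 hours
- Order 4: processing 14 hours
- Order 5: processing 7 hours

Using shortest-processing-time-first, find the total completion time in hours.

128

SPT (increasing processing time): Order 5 Order 3 Order 1 Order 2 Order 4.
Order 5: 0→7
Order 3: 7→15
Order 1: 15→24
Order 2: 24→34
Order 4: 34→48
Sum = 7+15+24+34+48 = 128.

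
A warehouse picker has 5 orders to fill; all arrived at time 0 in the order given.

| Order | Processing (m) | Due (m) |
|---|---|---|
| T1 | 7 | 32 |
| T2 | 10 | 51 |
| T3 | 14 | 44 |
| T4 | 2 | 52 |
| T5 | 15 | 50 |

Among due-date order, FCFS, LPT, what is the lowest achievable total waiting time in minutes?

88

EDD (increasing due date): T1 T3 T5 T2 T4.
T1: waits 0, runs 0→7
T3: waits 7, runs 7→21
T5: waits 21, runs 21→36
T2: waits 36, runs 36→46
T4: waits 46, runs 46→48
Sum = 0+7+21+36+46 = 110.
FIFO (arrival order): T1 T2 T3 T4 T5.
T1: waits 0, runs 0→7
T2: waits 7, runs 7→17
T3: waits 17, runs 17→31
T4: waits 31, runs 31→33
T5: waits 33, runs 33→48
Sum = 0+7+17+31+33 = 88.
LPT (decreasing processing time): T5 T3 T2 T1 T4.
T5: waits 0, runs 0→15
T3: waits 15, runs 15→29
T2: waits 29, runs 29→39
T1: waits 39, runs 39→46
T4: waits 46, runs 46→48
Sum = 0+15+29+39+46 = 129.
EDD 110, FIFO 88, LPT 129 → minimum 88.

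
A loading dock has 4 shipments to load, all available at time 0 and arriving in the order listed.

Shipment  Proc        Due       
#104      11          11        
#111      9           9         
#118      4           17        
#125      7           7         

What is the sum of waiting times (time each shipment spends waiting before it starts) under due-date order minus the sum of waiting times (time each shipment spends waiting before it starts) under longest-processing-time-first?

EDD (increasing due date): #125 #111 #104 #118.
#125: waits 0, runs 0→7
#111: waits 7, runs 7→16
#104: waits 16, runs 16→27
#118: waits 27, runs 27→31
Sum = 0+7+16+27 = 50.
LPT (decreasing processing time): #104 #111 #125 #118.
#104: waits 0, runs 0→11
#111: waits 11, runs 11→20
#125: waits 20, runs 20→27
#118: waits 27, runs 27→31
Sum = 0+11+20+27 = 58.
Difference = 50 − 58 = -8.

-8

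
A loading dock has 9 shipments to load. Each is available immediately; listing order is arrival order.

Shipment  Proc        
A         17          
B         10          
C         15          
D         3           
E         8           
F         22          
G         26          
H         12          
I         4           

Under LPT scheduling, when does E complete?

110

LPT (decreasing processing time): G F A C H B E I D.
G: 0→26
F: 26→48
A: 48→65
C: 65→80
H: 80→92
B: 92→102
E: 102→110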